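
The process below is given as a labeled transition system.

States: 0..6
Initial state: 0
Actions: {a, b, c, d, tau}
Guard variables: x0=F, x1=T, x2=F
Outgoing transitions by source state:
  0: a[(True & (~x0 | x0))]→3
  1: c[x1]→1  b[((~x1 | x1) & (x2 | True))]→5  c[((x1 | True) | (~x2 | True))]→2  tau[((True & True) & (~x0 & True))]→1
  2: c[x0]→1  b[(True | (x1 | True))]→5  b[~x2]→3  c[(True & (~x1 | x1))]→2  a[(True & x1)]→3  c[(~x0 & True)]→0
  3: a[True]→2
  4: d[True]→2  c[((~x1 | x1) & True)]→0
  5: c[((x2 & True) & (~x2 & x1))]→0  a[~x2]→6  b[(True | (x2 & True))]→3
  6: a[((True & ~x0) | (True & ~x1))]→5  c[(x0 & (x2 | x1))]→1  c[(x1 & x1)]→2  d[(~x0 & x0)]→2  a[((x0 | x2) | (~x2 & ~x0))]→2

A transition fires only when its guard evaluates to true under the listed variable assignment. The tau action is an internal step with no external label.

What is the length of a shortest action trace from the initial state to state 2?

Answer: 2

Working:
Layered search for 2:
  L0 = {0}
  L1 = {3}
  L2 = {2}
2 enters at depth 2; path a·a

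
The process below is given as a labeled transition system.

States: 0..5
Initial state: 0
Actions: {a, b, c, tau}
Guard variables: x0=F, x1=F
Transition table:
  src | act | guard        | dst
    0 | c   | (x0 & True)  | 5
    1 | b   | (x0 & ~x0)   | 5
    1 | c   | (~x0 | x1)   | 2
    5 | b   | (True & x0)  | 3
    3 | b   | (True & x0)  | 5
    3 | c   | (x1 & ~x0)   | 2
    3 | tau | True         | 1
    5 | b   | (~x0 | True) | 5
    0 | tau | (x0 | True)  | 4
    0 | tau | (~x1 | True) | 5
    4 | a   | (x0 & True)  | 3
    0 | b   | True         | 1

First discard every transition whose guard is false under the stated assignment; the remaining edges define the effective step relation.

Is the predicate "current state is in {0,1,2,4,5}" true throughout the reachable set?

Inv-set: {0,1,2,4,5}
Reach set: {0,1,2,4,5}
  0: ✓
  1: ✓
  2: ✓
  4: ✓
  5: ✓

Answer: INVARIANT HOLDS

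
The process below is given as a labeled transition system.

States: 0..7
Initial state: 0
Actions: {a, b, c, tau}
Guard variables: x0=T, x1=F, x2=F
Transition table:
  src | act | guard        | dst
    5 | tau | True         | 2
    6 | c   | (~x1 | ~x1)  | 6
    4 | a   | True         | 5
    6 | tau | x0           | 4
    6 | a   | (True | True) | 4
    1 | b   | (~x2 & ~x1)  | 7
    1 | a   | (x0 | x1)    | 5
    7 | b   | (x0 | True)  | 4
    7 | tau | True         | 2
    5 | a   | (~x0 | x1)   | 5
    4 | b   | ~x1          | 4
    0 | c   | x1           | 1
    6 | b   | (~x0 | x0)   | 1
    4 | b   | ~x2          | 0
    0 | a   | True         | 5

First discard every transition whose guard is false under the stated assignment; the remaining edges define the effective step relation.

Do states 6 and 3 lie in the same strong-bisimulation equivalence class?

Answer: NOT BISIMILAR

Analysis:
Refine partition for ~:
  π0 = {{0,1,2,3,4,5,6,7}}
  π1 = {{0},{1,4},{2,3},{5},{6},{7}}
  π2 = {{0},{1},{2,3},{4},{5},{6},{7}}
7 equivalence class(es) (converged in 3)
class of 6: {6}; class of 3: {2,3}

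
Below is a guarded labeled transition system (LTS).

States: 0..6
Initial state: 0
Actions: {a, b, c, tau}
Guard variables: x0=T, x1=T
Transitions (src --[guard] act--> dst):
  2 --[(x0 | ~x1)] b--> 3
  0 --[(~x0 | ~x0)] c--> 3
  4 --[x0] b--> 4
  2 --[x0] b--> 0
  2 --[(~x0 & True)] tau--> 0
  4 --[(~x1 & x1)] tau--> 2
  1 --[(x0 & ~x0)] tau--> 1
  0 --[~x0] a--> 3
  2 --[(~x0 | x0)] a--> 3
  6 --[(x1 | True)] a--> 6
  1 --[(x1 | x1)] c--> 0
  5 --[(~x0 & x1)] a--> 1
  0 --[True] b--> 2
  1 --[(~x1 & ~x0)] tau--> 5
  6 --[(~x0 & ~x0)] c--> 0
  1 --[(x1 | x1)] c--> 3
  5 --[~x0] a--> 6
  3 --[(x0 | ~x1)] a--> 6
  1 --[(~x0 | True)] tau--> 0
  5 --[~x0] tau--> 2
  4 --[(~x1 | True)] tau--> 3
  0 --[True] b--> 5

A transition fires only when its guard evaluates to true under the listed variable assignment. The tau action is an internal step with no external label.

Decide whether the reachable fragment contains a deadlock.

R = {0,2,3,5,6}
  0: b→2  b→5  [2 out]
  2: a→3  b→0  b→3  [3 out]
  3: a→6  [1 out]
  5: ∅  [deadlock]
  6: a→6  [1 out]
Path to 5: b

Answer: DEADLOCK at state 5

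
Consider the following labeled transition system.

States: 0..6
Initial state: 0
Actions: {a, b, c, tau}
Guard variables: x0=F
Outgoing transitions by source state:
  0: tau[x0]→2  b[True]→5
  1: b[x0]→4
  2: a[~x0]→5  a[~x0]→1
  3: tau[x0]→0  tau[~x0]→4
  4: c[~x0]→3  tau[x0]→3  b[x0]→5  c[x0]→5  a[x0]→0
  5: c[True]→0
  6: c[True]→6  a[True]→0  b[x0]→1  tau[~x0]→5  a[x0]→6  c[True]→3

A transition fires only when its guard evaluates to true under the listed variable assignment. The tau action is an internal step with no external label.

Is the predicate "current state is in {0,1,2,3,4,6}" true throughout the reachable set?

Answer: INVARIANT VIOLATED at state 5

Trace:
Safe = {0,1,2,3,4,6}
Reachable = {0,5}
  0: ok
  5: ✗ unsafe
witness against invariant: b → 5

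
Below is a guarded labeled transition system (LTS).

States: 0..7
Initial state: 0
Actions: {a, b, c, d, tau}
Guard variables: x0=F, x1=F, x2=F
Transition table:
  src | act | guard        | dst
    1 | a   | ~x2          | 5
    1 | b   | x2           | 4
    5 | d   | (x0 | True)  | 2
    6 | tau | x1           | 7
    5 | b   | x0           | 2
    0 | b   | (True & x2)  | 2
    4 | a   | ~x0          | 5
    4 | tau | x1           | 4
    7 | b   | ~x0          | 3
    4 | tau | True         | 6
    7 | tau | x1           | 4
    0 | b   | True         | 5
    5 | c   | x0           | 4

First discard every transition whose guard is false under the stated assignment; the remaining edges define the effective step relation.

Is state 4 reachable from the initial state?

Answer: UNREACHABLE

Analysis:
After dropping false guards: 6 live edges.
Layer 0: {0}
Layer 1: {5}  total {0,5}
Layer 2: {2}  total {0,2,5}
R = {0,2,5}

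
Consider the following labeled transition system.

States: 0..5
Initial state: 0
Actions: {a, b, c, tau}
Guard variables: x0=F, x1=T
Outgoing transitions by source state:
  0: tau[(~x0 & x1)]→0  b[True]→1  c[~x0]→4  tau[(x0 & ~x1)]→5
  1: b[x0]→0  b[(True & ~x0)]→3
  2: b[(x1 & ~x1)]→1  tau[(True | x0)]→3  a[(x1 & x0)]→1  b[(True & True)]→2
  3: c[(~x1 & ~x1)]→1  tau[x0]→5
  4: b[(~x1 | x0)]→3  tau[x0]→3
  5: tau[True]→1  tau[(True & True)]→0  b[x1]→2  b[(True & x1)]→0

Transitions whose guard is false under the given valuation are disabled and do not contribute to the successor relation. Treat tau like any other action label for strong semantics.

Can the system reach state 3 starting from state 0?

Guard filter leaves 10 enabled edge(s).
depth 0: {0}
depth 1: {1,4}  cumulative {0,1,4}
depth 2: {3}  cumulative {0,1,3,4}
R = {0,1,3,4}
Path to 3: b·b

Answer: REACHABLE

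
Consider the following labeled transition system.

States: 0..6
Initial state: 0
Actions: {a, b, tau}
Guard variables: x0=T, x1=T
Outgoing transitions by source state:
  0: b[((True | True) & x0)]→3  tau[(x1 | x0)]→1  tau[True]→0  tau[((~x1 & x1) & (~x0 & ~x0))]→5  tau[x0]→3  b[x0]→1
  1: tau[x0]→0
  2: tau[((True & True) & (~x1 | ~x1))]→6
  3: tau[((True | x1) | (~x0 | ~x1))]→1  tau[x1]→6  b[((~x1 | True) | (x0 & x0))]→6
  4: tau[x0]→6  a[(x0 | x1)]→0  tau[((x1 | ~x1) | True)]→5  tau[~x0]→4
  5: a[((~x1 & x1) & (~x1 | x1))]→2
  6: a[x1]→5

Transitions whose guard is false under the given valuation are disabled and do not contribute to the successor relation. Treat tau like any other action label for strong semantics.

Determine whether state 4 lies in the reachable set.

13 transition(s) survive guard evaluation.
depth 0: {0}
depth 1: {1,3}  now seen {0,1,3}
depth 2: {6}  now seen {0,1,3,6}
depth 3: {5}  now seen {0,1,3,5,6}
R = {0,1,3,5,6}

Answer: UNREACHABLE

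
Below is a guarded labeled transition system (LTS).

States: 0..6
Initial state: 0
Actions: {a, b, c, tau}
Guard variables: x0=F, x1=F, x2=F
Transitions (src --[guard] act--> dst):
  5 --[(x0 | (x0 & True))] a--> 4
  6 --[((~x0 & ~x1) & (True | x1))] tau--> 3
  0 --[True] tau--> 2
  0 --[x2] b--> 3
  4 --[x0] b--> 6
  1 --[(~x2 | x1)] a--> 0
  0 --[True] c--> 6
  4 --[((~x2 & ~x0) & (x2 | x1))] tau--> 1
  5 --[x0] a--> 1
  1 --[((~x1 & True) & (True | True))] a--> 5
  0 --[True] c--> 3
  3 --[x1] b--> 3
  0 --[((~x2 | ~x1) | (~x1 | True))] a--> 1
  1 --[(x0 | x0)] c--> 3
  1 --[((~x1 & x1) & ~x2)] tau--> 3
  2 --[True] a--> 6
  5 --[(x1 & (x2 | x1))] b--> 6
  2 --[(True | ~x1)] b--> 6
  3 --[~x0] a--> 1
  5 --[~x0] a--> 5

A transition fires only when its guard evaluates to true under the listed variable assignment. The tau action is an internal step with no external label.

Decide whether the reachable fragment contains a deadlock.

Answer: DEADLOCK-FREE

Analysis:
Reach set: {0,1,2,3,5,6}
  0: a→1  c→3  c→6  tau→2  [4 out]
  1: a→0  a→5  [2 out]
  2: a→6  b→6  [2 out]
  3: a→1  [1 out]
  5: a→5  [1 out]
  6: tau→3  [1 out]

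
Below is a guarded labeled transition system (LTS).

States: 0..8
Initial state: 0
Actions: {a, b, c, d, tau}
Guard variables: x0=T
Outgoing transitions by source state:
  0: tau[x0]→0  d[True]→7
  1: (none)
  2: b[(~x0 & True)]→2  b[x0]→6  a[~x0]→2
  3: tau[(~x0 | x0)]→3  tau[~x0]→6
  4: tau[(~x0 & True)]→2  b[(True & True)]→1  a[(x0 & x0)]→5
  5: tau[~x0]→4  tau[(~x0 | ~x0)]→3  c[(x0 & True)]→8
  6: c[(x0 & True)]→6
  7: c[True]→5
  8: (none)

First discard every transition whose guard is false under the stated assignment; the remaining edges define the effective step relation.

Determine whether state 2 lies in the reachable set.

Guard filter leaves 9 enabled edge(s).
depth 0: {0}
depth 1: {7}  now seen {0,7}
depth 2: {5}  now seen {0,5,7}
depth 3: {8}  now seen {0,5,7,8}
R = {0,5,7,8}

Answer: UNREACHABLE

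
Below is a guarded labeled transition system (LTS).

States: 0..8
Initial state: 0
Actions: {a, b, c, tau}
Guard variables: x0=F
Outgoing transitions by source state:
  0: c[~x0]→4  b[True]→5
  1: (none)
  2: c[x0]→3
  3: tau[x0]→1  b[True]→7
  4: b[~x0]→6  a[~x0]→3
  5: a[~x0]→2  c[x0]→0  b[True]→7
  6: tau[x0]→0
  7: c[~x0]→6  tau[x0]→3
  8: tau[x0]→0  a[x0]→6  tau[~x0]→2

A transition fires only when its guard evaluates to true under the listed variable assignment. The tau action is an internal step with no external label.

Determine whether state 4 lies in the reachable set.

Answer: REACHABLE

Trace:
9 transition(s) survive guard evaluation.
L0 = {0}
L1 = {4,5}  total {0,4,5}
L2 = {2,3,6,7}  total {0,2,3,4,5,6,7}
R = {0,2,3,4,5,6,7}
witness 4: c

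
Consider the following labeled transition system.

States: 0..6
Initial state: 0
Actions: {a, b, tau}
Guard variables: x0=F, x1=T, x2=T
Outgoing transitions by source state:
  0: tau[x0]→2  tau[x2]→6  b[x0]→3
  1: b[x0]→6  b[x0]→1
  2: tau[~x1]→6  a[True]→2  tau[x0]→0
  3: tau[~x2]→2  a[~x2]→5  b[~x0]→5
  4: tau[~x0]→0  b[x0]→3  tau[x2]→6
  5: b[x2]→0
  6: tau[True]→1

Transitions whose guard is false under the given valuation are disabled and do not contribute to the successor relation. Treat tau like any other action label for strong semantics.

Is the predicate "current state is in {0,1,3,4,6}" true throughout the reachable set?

Inv-set: {0,1,3,4,6}
Reachable = {0,1,6}
  0: safe
  1: safe
  6: safe

Answer: INVARIANT HOLDS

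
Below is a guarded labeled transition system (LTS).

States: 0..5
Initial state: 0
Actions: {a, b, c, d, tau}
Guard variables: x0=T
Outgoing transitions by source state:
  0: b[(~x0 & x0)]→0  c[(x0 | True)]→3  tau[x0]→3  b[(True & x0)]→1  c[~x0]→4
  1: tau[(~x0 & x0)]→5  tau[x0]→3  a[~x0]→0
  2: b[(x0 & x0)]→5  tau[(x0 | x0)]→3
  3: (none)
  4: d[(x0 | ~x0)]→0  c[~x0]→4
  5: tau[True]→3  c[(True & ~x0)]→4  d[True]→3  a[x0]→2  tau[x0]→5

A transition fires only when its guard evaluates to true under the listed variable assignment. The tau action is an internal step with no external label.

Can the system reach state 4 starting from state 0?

After dropping false guards: 11 live edges.
Layer 0: {0}
Layer 1: {1,3}  total {0,1,3}
Reach set: {0,1,3}

Answer: UNREACHABLE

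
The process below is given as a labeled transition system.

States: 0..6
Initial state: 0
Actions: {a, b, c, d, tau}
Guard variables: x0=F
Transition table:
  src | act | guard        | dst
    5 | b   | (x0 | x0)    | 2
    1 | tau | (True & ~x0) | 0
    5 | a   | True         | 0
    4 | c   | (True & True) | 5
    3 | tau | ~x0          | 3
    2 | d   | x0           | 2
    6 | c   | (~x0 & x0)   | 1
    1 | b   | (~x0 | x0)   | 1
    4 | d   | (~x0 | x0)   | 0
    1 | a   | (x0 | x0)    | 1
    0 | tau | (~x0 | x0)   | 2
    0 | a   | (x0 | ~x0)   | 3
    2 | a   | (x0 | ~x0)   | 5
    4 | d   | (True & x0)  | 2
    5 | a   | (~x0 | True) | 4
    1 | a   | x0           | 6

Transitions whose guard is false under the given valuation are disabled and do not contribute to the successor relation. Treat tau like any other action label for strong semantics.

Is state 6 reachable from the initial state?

Answer: UNREACHABLE

Working:
After dropping false guards: 10 live edges.
Layer 0: {0}
Layer 1: {2,3}  cumulative {0,2,3}
Layer 2: {5}  cumulative {0,2,3,5}
Layer 3: {4}  cumulative {0,2,3,4,5}
Reachable = {0,2,3,4,5}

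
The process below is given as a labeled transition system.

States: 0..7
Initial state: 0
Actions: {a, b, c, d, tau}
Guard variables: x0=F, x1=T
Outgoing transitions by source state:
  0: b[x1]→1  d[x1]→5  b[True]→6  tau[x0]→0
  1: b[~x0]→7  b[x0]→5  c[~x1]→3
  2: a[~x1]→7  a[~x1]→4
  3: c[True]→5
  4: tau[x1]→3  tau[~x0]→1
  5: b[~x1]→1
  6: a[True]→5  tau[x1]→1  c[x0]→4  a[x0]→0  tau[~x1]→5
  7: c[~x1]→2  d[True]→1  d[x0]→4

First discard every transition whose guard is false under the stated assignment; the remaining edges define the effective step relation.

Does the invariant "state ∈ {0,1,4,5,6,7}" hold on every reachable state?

Allowed set {0,1,4,5,6,7}
R = {0,1,5,6,7}
  0: safe
  1: safe
  5: safe
  6: safe
  7: safe

Answer: INVARIANT HOLDS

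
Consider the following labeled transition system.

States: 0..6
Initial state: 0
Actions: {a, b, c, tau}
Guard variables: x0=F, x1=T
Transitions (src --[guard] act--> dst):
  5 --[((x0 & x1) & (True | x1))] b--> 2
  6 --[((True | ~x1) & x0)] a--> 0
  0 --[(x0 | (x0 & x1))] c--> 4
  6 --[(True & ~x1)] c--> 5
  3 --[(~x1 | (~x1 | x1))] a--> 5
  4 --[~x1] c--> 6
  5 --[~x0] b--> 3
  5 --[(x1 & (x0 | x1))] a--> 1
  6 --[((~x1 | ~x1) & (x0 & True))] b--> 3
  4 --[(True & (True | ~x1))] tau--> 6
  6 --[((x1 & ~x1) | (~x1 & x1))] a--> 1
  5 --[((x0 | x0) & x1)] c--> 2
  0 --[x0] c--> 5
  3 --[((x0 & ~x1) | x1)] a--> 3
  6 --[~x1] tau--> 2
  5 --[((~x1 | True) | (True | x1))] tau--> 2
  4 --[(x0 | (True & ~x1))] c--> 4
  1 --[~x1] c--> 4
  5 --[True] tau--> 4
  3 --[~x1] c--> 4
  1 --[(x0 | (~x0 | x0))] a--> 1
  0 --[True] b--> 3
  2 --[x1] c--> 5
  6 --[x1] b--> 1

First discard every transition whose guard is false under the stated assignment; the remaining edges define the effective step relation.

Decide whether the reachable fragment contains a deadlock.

Answer: DEADLOCK-FREE

Trace:
R = {0,1,2,3,4,5,6}
  0: b→3  [1 exit(s)]
  1: a→1  [1 exit(s)]
  2: c→5  [1 exit(s)]
  3: a→3  a→5  [2 exit(s)]
  4: tau→6  [1 exit(s)]
  5: a→1  b→3  tau→2  tau→4  [4 exit(s)]
  6: b→1  [1 exit(s)]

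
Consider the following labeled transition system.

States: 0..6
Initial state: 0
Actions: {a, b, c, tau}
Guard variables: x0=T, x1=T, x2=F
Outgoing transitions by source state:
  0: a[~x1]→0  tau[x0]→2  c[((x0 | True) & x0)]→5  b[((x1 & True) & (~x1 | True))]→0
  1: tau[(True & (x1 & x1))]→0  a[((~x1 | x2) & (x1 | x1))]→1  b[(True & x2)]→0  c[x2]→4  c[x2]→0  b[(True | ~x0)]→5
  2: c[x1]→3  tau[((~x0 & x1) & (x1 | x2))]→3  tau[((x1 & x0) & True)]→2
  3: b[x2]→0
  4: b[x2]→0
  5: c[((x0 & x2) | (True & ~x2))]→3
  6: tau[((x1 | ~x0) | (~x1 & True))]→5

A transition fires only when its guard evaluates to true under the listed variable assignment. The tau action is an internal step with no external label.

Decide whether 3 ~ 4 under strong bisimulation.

Answer: BISIMILAR

Working:
Refine partition for ~:
  round 0: {{0,1,2,3,4,5,6}}
  round 1: {{0},{1},{2},{3,4},{5},{6}}
Fixed point at round 2; 6 class(es).
[3]={3,4}  [4]={3,4}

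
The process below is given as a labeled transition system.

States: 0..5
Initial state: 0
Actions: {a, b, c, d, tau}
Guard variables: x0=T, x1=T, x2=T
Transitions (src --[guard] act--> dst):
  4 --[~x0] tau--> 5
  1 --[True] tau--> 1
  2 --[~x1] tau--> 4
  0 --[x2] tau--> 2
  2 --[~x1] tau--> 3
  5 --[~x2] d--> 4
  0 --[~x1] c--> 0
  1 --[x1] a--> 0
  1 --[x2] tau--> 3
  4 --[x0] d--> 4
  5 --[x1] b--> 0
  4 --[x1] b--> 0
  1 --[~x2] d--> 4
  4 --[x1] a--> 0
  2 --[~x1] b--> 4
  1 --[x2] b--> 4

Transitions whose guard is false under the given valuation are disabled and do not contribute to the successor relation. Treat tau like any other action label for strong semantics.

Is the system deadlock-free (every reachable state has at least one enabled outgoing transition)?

R = {0,2}
  0: tau→2  [1 out]
  2: ∅  [STUCK]
trace reaching 2: tau

Answer: DEADLOCK at state 2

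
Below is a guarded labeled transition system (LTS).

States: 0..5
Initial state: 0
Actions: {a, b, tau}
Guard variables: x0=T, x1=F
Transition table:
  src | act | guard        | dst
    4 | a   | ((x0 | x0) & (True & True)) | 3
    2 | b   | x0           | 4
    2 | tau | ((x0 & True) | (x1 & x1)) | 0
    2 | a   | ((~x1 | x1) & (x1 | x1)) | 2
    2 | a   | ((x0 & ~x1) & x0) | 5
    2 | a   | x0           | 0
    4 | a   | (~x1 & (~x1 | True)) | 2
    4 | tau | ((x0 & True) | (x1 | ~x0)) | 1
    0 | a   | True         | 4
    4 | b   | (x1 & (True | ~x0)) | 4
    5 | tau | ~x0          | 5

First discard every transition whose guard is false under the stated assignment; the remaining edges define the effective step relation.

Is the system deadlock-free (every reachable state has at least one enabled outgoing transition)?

Answer: DEADLOCK at state 1

Trace:
Reach set: {0,1,2,3,4,5}
  0: a→4  [1 exit(s)]
  1: ∅  [STUCK]
  2: a→0  a→5  b→4  tau→0  [4 exit(s)]
  3: ∅  [STUCK]
  4: a→2  a→3  tau→1  [3 exit(s)]
  5: ∅  [STUCK]
trace reaching 1: a·tau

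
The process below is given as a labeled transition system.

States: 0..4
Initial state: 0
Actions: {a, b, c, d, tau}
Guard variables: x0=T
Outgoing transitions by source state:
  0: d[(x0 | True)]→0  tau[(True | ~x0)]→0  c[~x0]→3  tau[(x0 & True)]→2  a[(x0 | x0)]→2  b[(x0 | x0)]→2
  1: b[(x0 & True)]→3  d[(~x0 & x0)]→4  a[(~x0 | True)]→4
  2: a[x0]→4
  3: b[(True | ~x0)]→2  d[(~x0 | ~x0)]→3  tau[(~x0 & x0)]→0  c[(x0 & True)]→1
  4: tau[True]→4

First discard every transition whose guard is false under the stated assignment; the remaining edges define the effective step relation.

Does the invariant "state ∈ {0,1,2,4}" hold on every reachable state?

Answer: INVARIANT HOLDS

Working:
Inv-set: {0,1,2,4}
R = {0,2,4}
  0: ✓
  2: ✓
  4: ✓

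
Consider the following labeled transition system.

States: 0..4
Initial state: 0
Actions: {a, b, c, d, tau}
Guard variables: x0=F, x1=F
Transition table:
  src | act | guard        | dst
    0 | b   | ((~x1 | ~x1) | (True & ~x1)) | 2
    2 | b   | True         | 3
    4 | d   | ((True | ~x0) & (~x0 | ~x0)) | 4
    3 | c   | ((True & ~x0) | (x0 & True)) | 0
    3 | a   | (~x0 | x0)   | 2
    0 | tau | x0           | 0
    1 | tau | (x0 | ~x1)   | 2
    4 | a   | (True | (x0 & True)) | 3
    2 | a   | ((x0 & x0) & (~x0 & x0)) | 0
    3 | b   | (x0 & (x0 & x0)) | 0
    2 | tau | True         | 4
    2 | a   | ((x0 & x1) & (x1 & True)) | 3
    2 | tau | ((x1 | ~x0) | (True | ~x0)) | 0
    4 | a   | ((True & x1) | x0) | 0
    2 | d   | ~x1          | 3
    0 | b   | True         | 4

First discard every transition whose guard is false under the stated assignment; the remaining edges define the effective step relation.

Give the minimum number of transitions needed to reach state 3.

BFS to 3:
  Layer 0: {0}
  Layer 1: {2,4}
  Layer 2: {3}
depth(3)=2, e.g. b·b

Answer: 2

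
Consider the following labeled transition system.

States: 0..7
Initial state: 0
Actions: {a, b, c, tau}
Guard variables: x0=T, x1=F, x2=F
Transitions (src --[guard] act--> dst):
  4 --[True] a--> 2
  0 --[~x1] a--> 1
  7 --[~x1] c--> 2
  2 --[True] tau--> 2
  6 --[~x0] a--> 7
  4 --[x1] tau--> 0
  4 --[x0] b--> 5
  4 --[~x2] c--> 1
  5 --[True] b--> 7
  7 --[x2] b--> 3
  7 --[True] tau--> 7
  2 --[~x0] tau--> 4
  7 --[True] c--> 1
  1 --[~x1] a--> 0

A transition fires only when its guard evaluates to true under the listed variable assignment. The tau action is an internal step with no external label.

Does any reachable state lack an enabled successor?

Answer: DEADLOCK-FREE

Trace:
Reachable = {0,1}
  0: a→1  [1 out]
  1: a→0  [1 out]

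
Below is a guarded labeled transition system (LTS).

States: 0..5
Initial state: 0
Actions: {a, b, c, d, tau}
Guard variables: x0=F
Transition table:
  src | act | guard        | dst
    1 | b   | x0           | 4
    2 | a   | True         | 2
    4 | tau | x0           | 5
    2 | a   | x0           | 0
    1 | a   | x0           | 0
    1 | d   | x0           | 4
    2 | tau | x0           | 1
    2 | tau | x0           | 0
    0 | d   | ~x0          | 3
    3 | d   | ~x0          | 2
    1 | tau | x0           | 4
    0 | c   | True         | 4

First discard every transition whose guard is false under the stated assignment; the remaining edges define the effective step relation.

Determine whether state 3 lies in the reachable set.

Answer: REACHABLE

Analysis:
After dropping false guards: 4 live edges.
Layer 0: {0}
Layer 1: {3,4}  now seen {0,3,4}
Layer 2: {2}  now seen {0,2,3,4}
Reachable = {0,2,3,4}
trace reaching 3: d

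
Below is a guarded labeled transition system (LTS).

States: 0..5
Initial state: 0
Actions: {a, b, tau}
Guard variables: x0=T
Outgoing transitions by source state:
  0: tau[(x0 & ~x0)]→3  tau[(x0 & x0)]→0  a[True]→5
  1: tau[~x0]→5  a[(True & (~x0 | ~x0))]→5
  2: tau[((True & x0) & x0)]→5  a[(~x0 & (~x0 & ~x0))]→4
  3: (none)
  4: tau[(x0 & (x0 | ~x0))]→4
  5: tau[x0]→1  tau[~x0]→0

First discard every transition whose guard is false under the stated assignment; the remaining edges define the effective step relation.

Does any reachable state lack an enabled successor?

Reachable = {0,1,5}
  0: a→5  tau→0  [2 out]
  1: ∅  [deadlock]
  5: tau→1  [1 out]
witness 1: a·tau

Answer: DEADLOCK at state 1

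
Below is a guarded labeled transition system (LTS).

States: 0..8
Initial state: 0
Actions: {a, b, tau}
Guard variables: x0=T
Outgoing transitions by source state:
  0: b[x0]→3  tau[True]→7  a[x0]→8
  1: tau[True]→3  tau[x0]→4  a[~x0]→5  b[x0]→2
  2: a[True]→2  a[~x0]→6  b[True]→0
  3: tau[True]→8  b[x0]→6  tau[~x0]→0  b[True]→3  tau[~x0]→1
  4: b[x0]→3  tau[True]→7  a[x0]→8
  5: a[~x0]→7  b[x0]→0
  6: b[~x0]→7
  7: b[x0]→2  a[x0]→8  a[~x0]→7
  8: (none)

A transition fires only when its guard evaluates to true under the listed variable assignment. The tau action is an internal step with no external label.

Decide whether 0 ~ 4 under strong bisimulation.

Bisimulation quotient by refinement:
  P[0] = {{0,1,2,3,4,5,6,7,8}}
  P[1] = {{0,4},{1,3},{2,7},{5},{6,8}}
  P[2] = {{0,4},{1},{2},{3},{5},{6,8},{7}}
stable after 3 split(s): 7 block(s)
[0]={0,4}  [4]={0,4}

Answer: BISIMILAR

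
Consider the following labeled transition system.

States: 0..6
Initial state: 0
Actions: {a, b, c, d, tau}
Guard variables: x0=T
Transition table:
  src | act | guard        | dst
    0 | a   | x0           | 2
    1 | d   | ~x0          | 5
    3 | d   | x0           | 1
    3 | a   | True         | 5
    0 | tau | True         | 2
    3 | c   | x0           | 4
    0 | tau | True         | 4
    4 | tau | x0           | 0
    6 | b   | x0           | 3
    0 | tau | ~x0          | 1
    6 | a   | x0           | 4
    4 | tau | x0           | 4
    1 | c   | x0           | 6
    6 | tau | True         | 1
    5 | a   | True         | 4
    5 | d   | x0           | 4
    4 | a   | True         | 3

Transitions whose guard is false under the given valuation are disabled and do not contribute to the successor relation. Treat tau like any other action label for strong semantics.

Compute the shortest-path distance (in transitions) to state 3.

Answer: 2

Working:
BFS to 3:
  L0 = {0}
  L1 = {2,4}
  L2 = {3}
depth(3)=2, e.g. tau·a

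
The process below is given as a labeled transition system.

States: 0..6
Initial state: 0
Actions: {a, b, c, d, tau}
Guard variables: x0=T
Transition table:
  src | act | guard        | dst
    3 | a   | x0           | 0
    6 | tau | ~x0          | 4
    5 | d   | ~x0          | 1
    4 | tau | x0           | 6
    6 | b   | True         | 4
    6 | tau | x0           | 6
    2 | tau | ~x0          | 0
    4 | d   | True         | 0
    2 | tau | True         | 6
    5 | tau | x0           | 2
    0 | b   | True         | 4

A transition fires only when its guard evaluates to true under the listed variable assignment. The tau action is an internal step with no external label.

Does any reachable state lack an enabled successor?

Answer: DEADLOCK-FREE

Trace:
Reachable = {0,4,6}
  0: b→4  [deg 1]
  4: d→0  tau→6  [deg 2]
  6: b→4  tau→6  [deg 2]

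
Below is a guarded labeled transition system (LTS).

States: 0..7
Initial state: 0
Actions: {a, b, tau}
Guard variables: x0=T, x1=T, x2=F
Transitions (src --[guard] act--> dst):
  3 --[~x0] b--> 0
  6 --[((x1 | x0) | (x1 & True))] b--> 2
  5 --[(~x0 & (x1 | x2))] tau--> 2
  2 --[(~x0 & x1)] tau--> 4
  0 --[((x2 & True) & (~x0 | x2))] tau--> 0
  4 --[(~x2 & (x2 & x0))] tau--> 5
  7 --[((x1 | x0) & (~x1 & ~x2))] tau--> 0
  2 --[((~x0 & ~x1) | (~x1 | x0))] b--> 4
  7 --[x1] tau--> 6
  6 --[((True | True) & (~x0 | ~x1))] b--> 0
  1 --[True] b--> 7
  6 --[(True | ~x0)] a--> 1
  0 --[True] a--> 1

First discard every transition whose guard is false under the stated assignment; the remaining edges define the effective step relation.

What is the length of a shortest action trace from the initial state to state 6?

Breadth-first toward 6:
  L0 = {0}
  L1 = {1}
  L2 = {7}
  L3 = {6}
first hit 6 at d=3 via a·b·tau

Answer: 3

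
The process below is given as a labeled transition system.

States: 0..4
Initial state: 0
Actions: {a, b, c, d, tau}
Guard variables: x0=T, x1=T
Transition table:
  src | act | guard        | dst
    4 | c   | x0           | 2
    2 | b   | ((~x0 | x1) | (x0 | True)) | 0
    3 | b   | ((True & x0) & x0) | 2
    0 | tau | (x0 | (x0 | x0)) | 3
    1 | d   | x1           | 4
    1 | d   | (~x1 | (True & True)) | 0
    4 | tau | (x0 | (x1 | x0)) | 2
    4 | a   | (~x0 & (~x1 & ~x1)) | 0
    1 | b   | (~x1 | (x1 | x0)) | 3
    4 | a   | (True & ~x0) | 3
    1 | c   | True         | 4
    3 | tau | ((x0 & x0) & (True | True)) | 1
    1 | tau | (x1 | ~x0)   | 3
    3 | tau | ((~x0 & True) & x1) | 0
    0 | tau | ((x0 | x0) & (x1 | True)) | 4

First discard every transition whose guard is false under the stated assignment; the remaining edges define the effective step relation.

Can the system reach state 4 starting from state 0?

Guard filter leaves 12 enabled edge(s).
Layer 0: {0}
Layer 1: {3,4}  total {0,3,4}
Layer 2: {1,2}  total {0,1,2,3,4}
Reachable = {0,1,2,3,4}
Path to 4: tau

Answer: REACHABLE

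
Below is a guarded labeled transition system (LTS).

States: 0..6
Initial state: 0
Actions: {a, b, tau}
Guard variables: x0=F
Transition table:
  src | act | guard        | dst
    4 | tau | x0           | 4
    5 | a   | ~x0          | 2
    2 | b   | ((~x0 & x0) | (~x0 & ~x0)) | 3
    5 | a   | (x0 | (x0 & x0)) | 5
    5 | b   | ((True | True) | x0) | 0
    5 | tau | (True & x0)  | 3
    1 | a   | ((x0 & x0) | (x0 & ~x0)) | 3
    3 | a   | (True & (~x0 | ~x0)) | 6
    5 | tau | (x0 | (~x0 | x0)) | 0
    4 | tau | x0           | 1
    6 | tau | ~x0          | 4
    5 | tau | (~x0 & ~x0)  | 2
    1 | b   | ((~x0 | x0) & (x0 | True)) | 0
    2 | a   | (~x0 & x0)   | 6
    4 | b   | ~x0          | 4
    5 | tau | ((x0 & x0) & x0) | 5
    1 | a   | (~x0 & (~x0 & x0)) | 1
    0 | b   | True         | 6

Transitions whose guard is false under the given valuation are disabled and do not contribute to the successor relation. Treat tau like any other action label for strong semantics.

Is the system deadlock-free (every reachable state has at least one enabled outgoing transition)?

R = {0,4,6}
  0: b→6  [1 out]
  4: b→4  [1 out]
  6: tau→4  [1 out]

Answer: DEADLOCK-FREE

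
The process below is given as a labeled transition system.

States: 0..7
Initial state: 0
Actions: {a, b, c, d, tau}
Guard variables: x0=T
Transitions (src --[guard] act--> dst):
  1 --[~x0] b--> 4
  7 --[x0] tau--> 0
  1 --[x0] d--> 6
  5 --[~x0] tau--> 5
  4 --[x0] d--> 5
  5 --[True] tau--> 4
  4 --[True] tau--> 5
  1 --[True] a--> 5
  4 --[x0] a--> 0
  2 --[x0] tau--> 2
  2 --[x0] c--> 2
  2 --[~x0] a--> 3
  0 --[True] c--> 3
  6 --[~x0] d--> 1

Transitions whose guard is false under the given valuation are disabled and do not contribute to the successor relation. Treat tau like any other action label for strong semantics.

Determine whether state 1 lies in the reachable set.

After dropping false guards: 10 live edges.
depth 0: {0}
depth 1: {3}  cumulative {0,3}
Reach set: {0,3}

Answer: UNREACHABLE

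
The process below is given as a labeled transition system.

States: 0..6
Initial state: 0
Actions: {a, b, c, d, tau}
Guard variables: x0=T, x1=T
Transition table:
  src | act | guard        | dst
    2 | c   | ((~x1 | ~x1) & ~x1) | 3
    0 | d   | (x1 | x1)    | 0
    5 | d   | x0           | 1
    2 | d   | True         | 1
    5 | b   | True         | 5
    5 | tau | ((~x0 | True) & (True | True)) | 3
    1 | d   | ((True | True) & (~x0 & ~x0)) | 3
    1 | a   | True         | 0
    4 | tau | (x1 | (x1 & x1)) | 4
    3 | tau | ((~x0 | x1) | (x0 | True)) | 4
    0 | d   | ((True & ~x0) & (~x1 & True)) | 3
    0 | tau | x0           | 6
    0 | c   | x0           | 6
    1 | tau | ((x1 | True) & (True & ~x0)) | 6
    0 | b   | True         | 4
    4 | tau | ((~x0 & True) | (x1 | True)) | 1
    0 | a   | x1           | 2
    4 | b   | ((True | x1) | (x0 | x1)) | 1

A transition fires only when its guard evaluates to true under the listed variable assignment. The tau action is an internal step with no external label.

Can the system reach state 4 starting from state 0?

Answer: REACHABLE

Analysis:
Guard filter leaves 14 enabled edge(s).
Layer 0: {0}
Layer 1: {2,4,6}  now seen {0,2,4,6}
Layer 2: {1}  now seen {0,1,2,4,6}
Reach set: {0,1,2,4,6}
Path to 4: b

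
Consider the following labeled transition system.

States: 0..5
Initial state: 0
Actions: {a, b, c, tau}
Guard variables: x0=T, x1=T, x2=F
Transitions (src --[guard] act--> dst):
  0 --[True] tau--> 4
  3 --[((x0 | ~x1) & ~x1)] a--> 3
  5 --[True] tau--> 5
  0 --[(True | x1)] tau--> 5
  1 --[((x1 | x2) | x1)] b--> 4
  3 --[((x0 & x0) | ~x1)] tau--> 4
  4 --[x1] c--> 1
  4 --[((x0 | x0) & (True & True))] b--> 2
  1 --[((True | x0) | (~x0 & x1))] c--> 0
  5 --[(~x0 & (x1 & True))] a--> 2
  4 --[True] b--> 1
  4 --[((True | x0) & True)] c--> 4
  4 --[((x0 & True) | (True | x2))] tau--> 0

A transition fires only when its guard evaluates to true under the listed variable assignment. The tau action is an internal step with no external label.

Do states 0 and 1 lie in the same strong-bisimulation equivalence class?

Answer: NOT BISIMILAR

Working:
Bisimulation quotient by refinement:
  π0 = {{0,1,2,3,4,5}}
  π1 = {{0,3,5},{1},{2},{4}}
  π2 = {{0},{1},{2},{3},{4},{5}}
Fixed point at round 3; 6 class(es).
[0]={0}  [1]={1}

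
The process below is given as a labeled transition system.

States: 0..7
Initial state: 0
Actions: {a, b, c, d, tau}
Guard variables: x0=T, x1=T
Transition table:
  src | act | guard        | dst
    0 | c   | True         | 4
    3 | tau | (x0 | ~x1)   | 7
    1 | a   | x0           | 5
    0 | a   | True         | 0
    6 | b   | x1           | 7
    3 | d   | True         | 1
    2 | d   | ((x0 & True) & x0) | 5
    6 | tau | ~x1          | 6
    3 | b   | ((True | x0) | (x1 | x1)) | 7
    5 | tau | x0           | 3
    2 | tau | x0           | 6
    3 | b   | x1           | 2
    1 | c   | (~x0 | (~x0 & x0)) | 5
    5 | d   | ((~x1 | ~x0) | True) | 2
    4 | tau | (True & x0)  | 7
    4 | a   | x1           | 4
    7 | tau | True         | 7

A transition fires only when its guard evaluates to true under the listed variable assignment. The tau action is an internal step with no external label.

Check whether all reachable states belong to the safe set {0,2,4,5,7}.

Safe = {0,2,4,5,7}
R = {0,4,7}
  0: safe
  4: safe
  7: safe

Answer: INVARIANT HOLDS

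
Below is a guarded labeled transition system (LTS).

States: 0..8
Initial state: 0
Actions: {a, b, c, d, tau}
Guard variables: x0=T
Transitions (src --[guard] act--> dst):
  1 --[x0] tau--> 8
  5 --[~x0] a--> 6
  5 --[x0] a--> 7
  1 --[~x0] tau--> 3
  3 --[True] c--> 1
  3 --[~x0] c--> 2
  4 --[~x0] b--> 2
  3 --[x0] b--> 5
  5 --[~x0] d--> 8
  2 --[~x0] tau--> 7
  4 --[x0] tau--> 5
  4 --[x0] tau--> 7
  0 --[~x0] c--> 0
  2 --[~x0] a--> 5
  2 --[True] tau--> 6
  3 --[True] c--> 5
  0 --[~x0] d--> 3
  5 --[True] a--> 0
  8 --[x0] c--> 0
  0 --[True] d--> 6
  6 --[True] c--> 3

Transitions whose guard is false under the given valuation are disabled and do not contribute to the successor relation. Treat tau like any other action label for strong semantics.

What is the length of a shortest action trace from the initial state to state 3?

Answer: 2

Trace:
Layered search for 3:
  depth 0: {0}
  depth 1: {6}
  depth 2: {3}
first hit 3 at d=2 via d·c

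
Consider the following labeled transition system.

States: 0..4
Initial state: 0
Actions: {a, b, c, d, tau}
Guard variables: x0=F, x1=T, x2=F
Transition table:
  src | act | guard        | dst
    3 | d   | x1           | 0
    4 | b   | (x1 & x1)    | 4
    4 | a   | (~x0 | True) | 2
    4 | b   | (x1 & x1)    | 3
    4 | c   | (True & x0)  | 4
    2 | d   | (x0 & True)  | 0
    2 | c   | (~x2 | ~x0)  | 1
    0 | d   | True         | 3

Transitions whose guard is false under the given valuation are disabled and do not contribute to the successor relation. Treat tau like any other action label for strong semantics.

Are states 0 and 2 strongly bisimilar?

Answer: NOT BISIMILAR

Trace:
Bisimulation quotient by refinement:
  π0 = {{0,1,2,3,4}}
  π1 = {{0,3},{1},{2},{4}}
Fixed point at round 2; 4 class(es).
class of 0: {0,3}; class of 2: {2}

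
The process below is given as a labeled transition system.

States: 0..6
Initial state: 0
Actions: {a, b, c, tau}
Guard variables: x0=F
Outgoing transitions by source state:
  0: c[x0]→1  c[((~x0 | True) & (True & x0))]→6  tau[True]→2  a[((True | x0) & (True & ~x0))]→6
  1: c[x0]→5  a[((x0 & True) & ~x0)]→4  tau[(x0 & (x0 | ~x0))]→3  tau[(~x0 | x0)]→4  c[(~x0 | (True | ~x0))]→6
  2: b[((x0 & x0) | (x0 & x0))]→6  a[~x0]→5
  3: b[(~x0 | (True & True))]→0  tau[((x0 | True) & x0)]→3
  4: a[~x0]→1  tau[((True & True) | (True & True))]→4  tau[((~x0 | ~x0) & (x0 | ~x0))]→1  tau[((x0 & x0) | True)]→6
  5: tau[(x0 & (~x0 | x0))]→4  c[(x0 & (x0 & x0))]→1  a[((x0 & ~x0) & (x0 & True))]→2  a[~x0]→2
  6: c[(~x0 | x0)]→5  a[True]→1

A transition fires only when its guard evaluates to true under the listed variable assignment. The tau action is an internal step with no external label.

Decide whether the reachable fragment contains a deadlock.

R = {0,1,2,4,5,6}
  0: a→6  tau→2  [deg 2]
  1: c→6  tau→4  [deg 2]
  2: a→5  [deg 1]
  4: a→1  tau→1  tau→4  tau→6  [deg 4]
  5: a→2  [deg 1]
  6: a→1  c→5  [deg 2]

Answer: DEADLOCK-FREE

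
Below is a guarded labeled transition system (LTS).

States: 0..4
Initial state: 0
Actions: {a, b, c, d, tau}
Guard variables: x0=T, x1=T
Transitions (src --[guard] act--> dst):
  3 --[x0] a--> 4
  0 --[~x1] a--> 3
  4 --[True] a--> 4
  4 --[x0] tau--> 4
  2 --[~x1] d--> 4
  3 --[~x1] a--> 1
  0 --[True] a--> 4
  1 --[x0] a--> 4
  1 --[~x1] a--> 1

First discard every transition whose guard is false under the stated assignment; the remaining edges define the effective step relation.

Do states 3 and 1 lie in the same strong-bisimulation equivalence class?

Answer: BISIMILAR

Working:
Compute ~ classes (split until stable):
  round 0: {{0,1,2,3,4}}
  round 1: {{0,1,3},{2},{4}}
stable after 2 split(s): 3 block(s)
3∈{0,1,3}, 1∈{0,1,3}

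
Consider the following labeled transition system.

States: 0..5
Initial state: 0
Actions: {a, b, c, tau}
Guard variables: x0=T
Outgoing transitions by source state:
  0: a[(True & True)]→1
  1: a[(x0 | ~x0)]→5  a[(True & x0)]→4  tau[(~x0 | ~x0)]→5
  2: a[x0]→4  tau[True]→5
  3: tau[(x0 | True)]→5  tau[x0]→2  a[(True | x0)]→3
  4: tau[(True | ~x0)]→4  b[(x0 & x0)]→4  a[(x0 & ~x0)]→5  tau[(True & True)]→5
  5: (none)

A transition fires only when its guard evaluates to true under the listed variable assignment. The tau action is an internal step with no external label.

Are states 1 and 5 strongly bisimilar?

Bisimulation quotient by refinement:
  round 0: {{0,1,2,3,4,5}}
  round 1: {{0,1},{2,3},{4},{5}}
  round 2: {{0},{1},{2},{3},{4},{5}}
stable after 3 split(s): 6 block(s)
class of 1: {1}; class of 5: {5}

Answer: NOT BISIMILAR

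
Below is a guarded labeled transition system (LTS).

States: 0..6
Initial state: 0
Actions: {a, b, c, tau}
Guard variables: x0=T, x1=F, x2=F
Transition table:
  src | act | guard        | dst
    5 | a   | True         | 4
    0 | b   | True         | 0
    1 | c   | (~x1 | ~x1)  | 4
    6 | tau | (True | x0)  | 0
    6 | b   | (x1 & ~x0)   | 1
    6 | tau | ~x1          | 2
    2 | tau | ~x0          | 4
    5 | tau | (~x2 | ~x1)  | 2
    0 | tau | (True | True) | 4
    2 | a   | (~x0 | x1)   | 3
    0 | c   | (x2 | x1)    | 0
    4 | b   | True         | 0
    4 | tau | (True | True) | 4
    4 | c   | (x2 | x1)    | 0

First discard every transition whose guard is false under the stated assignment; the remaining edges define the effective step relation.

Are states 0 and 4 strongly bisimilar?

Compute ~ classes (split until stable):
  P[0] = {{0,1,2,3,4,5,6}}
  P[1] = {{0,4},{1},{2,3},{5},{6}}
Fixed point at round 2; 5 class(es).
[0]={0,4}  [4]={0,4}

Answer: BISIMILAR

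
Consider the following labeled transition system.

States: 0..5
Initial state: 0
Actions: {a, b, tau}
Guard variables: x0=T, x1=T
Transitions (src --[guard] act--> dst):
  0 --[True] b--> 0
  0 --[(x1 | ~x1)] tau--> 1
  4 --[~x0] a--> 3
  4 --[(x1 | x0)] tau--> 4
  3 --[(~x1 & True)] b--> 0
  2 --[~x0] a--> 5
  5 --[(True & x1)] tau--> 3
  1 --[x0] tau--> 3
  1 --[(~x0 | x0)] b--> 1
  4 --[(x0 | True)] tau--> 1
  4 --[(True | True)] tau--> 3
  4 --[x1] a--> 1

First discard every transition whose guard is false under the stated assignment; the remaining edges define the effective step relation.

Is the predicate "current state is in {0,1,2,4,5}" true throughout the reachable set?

Allowed set {0,1,2,4,5}
Reach set: {0,1,3}
  0: safe
  1: safe
  3: outside
witness against invariant: tau·tau → 3

Answer: INVARIANT VIOLATED at state 3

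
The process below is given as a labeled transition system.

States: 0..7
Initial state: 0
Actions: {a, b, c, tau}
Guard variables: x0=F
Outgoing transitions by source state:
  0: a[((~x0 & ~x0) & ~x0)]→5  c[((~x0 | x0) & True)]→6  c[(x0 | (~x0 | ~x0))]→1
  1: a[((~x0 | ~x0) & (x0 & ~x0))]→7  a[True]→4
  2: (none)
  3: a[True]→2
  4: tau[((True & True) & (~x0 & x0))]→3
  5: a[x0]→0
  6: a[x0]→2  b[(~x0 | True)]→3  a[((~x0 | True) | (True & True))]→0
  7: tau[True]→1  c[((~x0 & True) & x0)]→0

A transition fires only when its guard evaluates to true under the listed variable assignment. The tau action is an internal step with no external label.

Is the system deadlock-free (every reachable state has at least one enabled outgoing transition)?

Reachable = {0,1,2,3,4,5,6}
  0: a→5  c→1  c→6  [3 out]
  1: a→4  [1 out]
  2: ∅  [no exit]
  3: a→2  [1 out]
  4: ∅  [no exit]
  5: ∅  [no exit]
  6: a→0  b→3  [2 out]
trace reaching 2: c·b·a

Answer: DEADLOCK at state 2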